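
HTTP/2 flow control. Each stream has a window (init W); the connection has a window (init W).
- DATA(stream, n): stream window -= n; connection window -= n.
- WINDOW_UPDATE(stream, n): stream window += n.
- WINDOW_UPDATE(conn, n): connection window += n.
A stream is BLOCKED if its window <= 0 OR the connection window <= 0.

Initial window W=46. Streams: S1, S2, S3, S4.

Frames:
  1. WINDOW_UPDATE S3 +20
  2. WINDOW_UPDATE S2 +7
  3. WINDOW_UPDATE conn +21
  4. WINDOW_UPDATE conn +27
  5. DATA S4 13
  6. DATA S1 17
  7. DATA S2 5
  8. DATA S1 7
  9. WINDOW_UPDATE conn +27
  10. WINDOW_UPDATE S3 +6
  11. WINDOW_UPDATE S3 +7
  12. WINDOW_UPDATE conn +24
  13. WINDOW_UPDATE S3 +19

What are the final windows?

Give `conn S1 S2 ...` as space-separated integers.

Op 1: conn=46 S1=46 S2=46 S3=66 S4=46 blocked=[]
Op 2: conn=46 S1=46 S2=53 S3=66 S4=46 blocked=[]
Op 3: conn=67 S1=46 S2=53 S3=66 S4=46 blocked=[]
Op 4: conn=94 S1=46 S2=53 S3=66 S4=46 blocked=[]
Op 5: conn=81 S1=46 S2=53 S3=66 S4=33 blocked=[]
Op 6: conn=64 S1=29 S2=53 S3=66 S4=33 blocked=[]
Op 7: conn=59 S1=29 S2=48 S3=66 S4=33 blocked=[]
Op 8: conn=52 S1=22 S2=48 S3=66 S4=33 blocked=[]
Op 9: conn=79 S1=22 S2=48 S3=66 S4=33 blocked=[]
Op 10: conn=79 S1=22 S2=48 S3=72 S4=33 blocked=[]
Op 11: conn=79 S1=22 S2=48 S3=79 S4=33 blocked=[]
Op 12: conn=103 S1=22 S2=48 S3=79 S4=33 blocked=[]
Op 13: conn=103 S1=22 S2=48 S3=98 S4=33 blocked=[]

Answer: 103 22 48 98 33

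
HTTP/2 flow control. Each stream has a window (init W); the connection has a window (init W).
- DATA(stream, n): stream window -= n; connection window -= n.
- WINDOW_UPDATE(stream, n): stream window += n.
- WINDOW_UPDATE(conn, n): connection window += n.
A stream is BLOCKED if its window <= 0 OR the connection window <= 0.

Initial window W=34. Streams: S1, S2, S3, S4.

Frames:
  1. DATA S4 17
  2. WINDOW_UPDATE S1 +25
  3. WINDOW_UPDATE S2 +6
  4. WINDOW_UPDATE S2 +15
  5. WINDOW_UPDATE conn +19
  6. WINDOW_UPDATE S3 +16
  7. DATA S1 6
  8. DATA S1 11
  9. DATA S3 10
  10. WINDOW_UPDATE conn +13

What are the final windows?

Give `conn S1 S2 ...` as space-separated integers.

Answer: 22 42 55 40 17

Derivation:
Op 1: conn=17 S1=34 S2=34 S3=34 S4=17 blocked=[]
Op 2: conn=17 S1=59 S2=34 S3=34 S4=17 blocked=[]
Op 3: conn=17 S1=59 S2=40 S3=34 S4=17 blocked=[]
Op 4: conn=17 S1=59 S2=55 S3=34 S4=17 blocked=[]
Op 5: conn=36 S1=59 S2=55 S3=34 S4=17 blocked=[]
Op 6: conn=36 S1=59 S2=55 S3=50 S4=17 blocked=[]
Op 7: conn=30 S1=53 S2=55 S3=50 S4=17 blocked=[]
Op 8: conn=19 S1=42 S2=55 S3=50 S4=17 blocked=[]
Op 9: conn=9 S1=42 S2=55 S3=40 S4=17 blocked=[]
Op 10: conn=22 S1=42 S2=55 S3=40 S4=17 blocked=[]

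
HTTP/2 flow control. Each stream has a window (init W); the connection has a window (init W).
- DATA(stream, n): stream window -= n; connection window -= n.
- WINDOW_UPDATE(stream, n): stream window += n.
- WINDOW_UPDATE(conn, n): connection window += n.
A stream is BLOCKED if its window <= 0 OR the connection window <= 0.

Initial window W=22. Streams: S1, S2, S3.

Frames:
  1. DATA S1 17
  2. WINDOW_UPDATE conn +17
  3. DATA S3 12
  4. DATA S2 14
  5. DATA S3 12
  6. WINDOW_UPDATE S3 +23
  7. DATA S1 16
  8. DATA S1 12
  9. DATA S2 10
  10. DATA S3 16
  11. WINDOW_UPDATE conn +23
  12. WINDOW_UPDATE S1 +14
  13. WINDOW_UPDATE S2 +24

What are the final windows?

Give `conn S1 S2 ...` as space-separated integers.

Answer: -47 -9 22 5

Derivation:
Op 1: conn=5 S1=5 S2=22 S3=22 blocked=[]
Op 2: conn=22 S1=5 S2=22 S3=22 blocked=[]
Op 3: conn=10 S1=5 S2=22 S3=10 blocked=[]
Op 4: conn=-4 S1=5 S2=8 S3=10 blocked=[1, 2, 3]
Op 5: conn=-16 S1=5 S2=8 S3=-2 blocked=[1, 2, 3]
Op 6: conn=-16 S1=5 S2=8 S3=21 blocked=[1, 2, 3]
Op 7: conn=-32 S1=-11 S2=8 S3=21 blocked=[1, 2, 3]
Op 8: conn=-44 S1=-23 S2=8 S3=21 blocked=[1, 2, 3]
Op 9: conn=-54 S1=-23 S2=-2 S3=21 blocked=[1, 2, 3]
Op 10: conn=-70 S1=-23 S2=-2 S3=5 blocked=[1, 2, 3]
Op 11: conn=-47 S1=-23 S2=-2 S3=5 blocked=[1, 2, 3]
Op 12: conn=-47 S1=-9 S2=-2 S3=5 blocked=[1, 2, 3]
Op 13: conn=-47 S1=-9 S2=22 S3=5 blocked=[1, 2, 3]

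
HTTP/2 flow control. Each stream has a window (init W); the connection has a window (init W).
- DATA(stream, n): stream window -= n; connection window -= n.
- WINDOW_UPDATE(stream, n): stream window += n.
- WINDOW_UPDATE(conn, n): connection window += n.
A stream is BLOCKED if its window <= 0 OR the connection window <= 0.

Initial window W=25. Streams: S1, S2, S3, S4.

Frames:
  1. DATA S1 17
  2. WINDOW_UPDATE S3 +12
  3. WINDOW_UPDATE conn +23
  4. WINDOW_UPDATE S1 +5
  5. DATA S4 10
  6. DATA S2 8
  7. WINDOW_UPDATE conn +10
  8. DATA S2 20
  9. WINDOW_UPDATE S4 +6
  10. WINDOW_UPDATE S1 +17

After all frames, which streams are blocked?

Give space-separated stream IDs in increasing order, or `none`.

Op 1: conn=8 S1=8 S2=25 S3=25 S4=25 blocked=[]
Op 2: conn=8 S1=8 S2=25 S3=37 S4=25 blocked=[]
Op 3: conn=31 S1=8 S2=25 S3=37 S4=25 blocked=[]
Op 4: conn=31 S1=13 S2=25 S3=37 S4=25 blocked=[]
Op 5: conn=21 S1=13 S2=25 S3=37 S4=15 blocked=[]
Op 6: conn=13 S1=13 S2=17 S3=37 S4=15 blocked=[]
Op 7: conn=23 S1=13 S2=17 S3=37 S4=15 blocked=[]
Op 8: conn=3 S1=13 S2=-3 S3=37 S4=15 blocked=[2]
Op 9: conn=3 S1=13 S2=-3 S3=37 S4=21 blocked=[2]
Op 10: conn=3 S1=30 S2=-3 S3=37 S4=21 blocked=[2]

Answer: S2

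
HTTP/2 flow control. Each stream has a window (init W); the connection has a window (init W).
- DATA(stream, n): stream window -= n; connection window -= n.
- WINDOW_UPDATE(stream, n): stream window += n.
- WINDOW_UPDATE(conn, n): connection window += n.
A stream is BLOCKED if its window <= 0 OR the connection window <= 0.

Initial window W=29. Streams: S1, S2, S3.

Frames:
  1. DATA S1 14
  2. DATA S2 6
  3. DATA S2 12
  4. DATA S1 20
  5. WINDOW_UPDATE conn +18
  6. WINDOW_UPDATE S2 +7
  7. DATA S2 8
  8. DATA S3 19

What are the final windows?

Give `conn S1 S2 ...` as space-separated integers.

Answer: -32 -5 10 10

Derivation:
Op 1: conn=15 S1=15 S2=29 S3=29 blocked=[]
Op 2: conn=9 S1=15 S2=23 S3=29 blocked=[]
Op 3: conn=-3 S1=15 S2=11 S3=29 blocked=[1, 2, 3]
Op 4: conn=-23 S1=-5 S2=11 S3=29 blocked=[1, 2, 3]
Op 5: conn=-5 S1=-5 S2=11 S3=29 blocked=[1, 2, 3]
Op 6: conn=-5 S1=-5 S2=18 S3=29 blocked=[1, 2, 3]
Op 7: conn=-13 S1=-5 S2=10 S3=29 blocked=[1, 2, 3]
Op 8: conn=-32 S1=-5 S2=10 S3=10 blocked=[1, 2, 3]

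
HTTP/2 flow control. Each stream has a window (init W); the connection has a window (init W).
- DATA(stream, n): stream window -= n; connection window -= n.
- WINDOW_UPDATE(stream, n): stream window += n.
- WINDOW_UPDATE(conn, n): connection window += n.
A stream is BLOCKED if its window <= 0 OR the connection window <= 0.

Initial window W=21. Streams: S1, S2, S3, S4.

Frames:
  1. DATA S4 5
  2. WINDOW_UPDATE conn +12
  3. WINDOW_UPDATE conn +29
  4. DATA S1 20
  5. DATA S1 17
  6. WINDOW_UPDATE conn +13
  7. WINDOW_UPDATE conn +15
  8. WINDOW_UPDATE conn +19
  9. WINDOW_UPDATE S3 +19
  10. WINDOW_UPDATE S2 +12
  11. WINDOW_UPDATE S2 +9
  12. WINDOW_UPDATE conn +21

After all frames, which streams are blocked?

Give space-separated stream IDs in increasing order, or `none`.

Op 1: conn=16 S1=21 S2=21 S3=21 S4=16 blocked=[]
Op 2: conn=28 S1=21 S2=21 S3=21 S4=16 blocked=[]
Op 3: conn=57 S1=21 S2=21 S3=21 S4=16 blocked=[]
Op 4: conn=37 S1=1 S2=21 S3=21 S4=16 blocked=[]
Op 5: conn=20 S1=-16 S2=21 S3=21 S4=16 blocked=[1]
Op 6: conn=33 S1=-16 S2=21 S3=21 S4=16 blocked=[1]
Op 7: conn=48 S1=-16 S2=21 S3=21 S4=16 blocked=[1]
Op 8: conn=67 S1=-16 S2=21 S3=21 S4=16 blocked=[1]
Op 9: conn=67 S1=-16 S2=21 S3=40 S4=16 blocked=[1]
Op 10: conn=67 S1=-16 S2=33 S3=40 S4=16 blocked=[1]
Op 11: conn=67 S1=-16 S2=42 S3=40 S4=16 blocked=[1]
Op 12: conn=88 S1=-16 S2=42 S3=40 S4=16 blocked=[1]

Answer: S1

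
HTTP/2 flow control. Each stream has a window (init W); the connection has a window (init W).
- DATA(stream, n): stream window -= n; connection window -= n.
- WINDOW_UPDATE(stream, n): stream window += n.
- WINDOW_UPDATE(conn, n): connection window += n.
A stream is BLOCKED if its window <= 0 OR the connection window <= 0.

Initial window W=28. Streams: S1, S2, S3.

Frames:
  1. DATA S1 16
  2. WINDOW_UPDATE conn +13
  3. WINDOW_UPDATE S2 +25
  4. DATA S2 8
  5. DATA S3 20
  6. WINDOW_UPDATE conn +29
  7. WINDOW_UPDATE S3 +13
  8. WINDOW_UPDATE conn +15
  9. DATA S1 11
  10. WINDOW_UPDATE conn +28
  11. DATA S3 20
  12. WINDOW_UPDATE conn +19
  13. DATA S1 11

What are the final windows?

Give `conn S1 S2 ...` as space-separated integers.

Answer: 46 -10 45 1

Derivation:
Op 1: conn=12 S1=12 S2=28 S3=28 blocked=[]
Op 2: conn=25 S1=12 S2=28 S3=28 blocked=[]
Op 3: conn=25 S1=12 S2=53 S3=28 blocked=[]
Op 4: conn=17 S1=12 S2=45 S3=28 blocked=[]
Op 5: conn=-3 S1=12 S2=45 S3=8 blocked=[1, 2, 3]
Op 6: conn=26 S1=12 S2=45 S3=8 blocked=[]
Op 7: conn=26 S1=12 S2=45 S3=21 blocked=[]
Op 8: conn=41 S1=12 S2=45 S3=21 blocked=[]
Op 9: conn=30 S1=1 S2=45 S3=21 blocked=[]
Op 10: conn=58 S1=1 S2=45 S3=21 blocked=[]
Op 11: conn=38 S1=1 S2=45 S3=1 blocked=[]
Op 12: conn=57 S1=1 S2=45 S3=1 blocked=[]
Op 13: conn=46 S1=-10 S2=45 S3=1 blocked=[1]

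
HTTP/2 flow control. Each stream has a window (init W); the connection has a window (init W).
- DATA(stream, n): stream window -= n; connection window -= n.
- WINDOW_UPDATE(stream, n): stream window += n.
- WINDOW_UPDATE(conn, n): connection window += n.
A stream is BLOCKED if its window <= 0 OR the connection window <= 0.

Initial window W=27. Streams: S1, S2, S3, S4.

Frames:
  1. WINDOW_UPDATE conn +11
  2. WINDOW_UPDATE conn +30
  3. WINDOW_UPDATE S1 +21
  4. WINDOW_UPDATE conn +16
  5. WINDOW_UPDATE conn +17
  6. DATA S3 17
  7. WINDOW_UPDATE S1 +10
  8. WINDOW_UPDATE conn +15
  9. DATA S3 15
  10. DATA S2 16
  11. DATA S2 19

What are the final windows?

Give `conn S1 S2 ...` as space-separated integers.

Answer: 49 58 -8 -5 27

Derivation:
Op 1: conn=38 S1=27 S2=27 S3=27 S4=27 blocked=[]
Op 2: conn=68 S1=27 S2=27 S3=27 S4=27 blocked=[]
Op 3: conn=68 S1=48 S2=27 S3=27 S4=27 blocked=[]
Op 4: conn=84 S1=48 S2=27 S3=27 S4=27 blocked=[]
Op 5: conn=101 S1=48 S2=27 S3=27 S4=27 blocked=[]
Op 6: conn=84 S1=48 S2=27 S3=10 S4=27 blocked=[]
Op 7: conn=84 S1=58 S2=27 S3=10 S4=27 blocked=[]
Op 8: conn=99 S1=58 S2=27 S3=10 S4=27 blocked=[]
Op 9: conn=84 S1=58 S2=27 S3=-5 S4=27 blocked=[3]
Op 10: conn=68 S1=58 S2=11 S3=-5 S4=27 blocked=[3]
Op 11: conn=49 S1=58 S2=-8 S3=-5 S4=27 blocked=[2, 3]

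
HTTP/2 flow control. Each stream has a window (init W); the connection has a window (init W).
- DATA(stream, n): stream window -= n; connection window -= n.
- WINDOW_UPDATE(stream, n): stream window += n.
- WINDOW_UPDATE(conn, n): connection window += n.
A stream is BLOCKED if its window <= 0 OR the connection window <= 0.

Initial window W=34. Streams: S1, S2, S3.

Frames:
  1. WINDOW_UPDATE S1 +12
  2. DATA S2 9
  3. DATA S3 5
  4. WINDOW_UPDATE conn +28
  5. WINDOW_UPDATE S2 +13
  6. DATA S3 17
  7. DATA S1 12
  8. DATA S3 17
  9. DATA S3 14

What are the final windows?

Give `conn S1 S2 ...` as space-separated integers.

Answer: -12 34 38 -19

Derivation:
Op 1: conn=34 S1=46 S2=34 S3=34 blocked=[]
Op 2: conn=25 S1=46 S2=25 S3=34 blocked=[]
Op 3: conn=20 S1=46 S2=25 S3=29 blocked=[]
Op 4: conn=48 S1=46 S2=25 S3=29 blocked=[]
Op 5: conn=48 S1=46 S2=38 S3=29 blocked=[]
Op 6: conn=31 S1=46 S2=38 S3=12 blocked=[]
Op 7: conn=19 S1=34 S2=38 S3=12 blocked=[]
Op 8: conn=2 S1=34 S2=38 S3=-5 blocked=[3]
Op 9: conn=-12 S1=34 S2=38 S3=-19 blocked=[1, 2, 3]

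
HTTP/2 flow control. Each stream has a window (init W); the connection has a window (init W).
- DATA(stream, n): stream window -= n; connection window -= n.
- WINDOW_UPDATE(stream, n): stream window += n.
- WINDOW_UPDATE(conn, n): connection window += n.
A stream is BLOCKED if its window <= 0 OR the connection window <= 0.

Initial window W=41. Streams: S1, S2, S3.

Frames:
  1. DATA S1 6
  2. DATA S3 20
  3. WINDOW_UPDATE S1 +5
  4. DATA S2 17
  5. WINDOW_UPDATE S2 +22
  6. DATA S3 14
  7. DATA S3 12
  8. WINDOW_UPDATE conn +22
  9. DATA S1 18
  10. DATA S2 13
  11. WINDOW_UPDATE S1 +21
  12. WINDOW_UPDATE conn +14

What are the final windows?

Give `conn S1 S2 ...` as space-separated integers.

Answer: -23 43 33 -5

Derivation:
Op 1: conn=35 S1=35 S2=41 S3=41 blocked=[]
Op 2: conn=15 S1=35 S2=41 S3=21 blocked=[]
Op 3: conn=15 S1=40 S2=41 S3=21 blocked=[]
Op 4: conn=-2 S1=40 S2=24 S3=21 blocked=[1, 2, 3]
Op 5: conn=-2 S1=40 S2=46 S3=21 blocked=[1, 2, 3]
Op 6: conn=-16 S1=40 S2=46 S3=7 blocked=[1, 2, 3]
Op 7: conn=-28 S1=40 S2=46 S3=-5 blocked=[1, 2, 3]
Op 8: conn=-6 S1=40 S2=46 S3=-5 blocked=[1, 2, 3]
Op 9: conn=-24 S1=22 S2=46 S3=-5 blocked=[1, 2, 3]
Op 10: conn=-37 S1=22 S2=33 S3=-5 blocked=[1, 2, 3]
Op 11: conn=-37 S1=43 S2=33 S3=-5 blocked=[1, 2, 3]
Op 12: conn=-23 S1=43 S2=33 S3=-5 blocked=[1, 2, 3]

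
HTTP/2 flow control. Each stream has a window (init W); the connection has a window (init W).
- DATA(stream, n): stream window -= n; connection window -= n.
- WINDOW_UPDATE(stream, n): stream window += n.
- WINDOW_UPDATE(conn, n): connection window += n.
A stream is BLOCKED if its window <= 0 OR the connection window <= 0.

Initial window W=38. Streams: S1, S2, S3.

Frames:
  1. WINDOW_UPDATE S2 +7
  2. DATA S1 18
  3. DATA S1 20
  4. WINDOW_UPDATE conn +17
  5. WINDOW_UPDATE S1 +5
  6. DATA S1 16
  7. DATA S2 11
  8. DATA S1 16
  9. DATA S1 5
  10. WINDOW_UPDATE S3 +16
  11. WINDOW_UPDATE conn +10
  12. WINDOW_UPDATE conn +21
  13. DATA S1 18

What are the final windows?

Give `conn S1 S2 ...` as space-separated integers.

Op 1: conn=38 S1=38 S2=45 S3=38 blocked=[]
Op 2: conn=20 S1=20 S2=45 S3=38 blocked=[]
Op 3: conn=0 S1=0 S2=45 S3=38 blocked=[1, 2, 3]
Op 4: conn=17 S1=0 S2=45 S3=38 blocked=[1]
Op 5: conn=17 S1=5 S2=45 S3=38 blocked=[]
Op 6: conn=1 S1=-11 S2=45 S3=38 blocked=[1]
Op 7: conn=-10 S1=-11 S2=34 S3=38 blocked=[1, 2, 3]
Op 8: conn=-26 S1=-27 S2=34 S3=38 blocked=[1, 2, 3]
Op 9: conn=-31 S1=-32 S2=34 S3=38 blocked=[1, 2, 3]
Op 10: conn=-31 S1=-32 S2=34 S3=54 blocked=[1, 2, 3]
Op 11: conn=-21 S1=-32 S2=34 S3=54 blocked=[1, 2, 3]
Op 12: conn=0 S1=-32 S2=34 S3=54 blocked=[1, 2, 3]
Op 13: conn=-18 S1=-50 S2=34 S3=54 blocked=[1, 2, 3]

Answer: -18 -50 34 54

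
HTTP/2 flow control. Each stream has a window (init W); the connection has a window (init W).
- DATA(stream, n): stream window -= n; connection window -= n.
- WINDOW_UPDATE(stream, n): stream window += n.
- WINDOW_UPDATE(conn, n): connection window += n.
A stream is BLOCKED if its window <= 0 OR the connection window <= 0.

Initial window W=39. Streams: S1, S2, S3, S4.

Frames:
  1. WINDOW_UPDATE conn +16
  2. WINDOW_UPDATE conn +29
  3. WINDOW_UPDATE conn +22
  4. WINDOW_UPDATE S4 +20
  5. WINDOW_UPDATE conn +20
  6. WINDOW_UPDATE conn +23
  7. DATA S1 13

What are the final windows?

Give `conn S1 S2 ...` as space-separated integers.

Op 1: conn=55 S1=39 S2=39 S3=39 S4=39 blocked=[]
Op 2: conn=84 S1=39 S2=39 S3=39 S4=39 blocked=[]
Op 3: conn=106 S1=39 S2=39 S3=39 S4=39 blocked=[]
Op 4: conn=106 S1=39 S2=39 S3=39 S4=59 blocked=[]
Op 5: conn=126 S1=39 S2=39 S3=39 S4=59 blocked=[]
Op 6: conn=149 S1=39 S2=39 S3=39 S4=59 blocked=[]
Op 7: conn=136 S1=26 S2=39 S3=39 S4=59 blocked=[]

Answer: 136 26 39 39 59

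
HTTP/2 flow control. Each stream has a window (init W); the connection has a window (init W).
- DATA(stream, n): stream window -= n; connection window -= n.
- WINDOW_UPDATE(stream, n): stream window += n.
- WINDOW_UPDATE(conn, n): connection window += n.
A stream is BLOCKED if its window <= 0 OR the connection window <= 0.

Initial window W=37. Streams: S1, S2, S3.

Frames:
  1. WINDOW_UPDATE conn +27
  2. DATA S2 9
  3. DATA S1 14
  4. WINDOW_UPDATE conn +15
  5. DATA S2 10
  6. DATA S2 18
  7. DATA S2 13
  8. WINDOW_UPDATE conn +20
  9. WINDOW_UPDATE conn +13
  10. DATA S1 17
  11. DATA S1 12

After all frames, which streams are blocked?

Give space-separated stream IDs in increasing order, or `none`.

Op 1: conn=64 S1=37 S2=37 S3=37 blocked=[]
Op 2: conn=55 S1=37 S2=28 S3=37 blocked=[]
Op 3: conn=41 S1=23 S2=28 S3=37 blocked=[]
Op 4: conn=56 S1=23 S2=28 S3=37 blocked=[]
Op 5: conn=46 S1=23 S2=18 S3=37 blocked=[]
Op 6: conn=28 S1=23 S2=0 S3=37 blocked=[2]
Op 7: conn=15 S1=23 S2=-13 S3=37 blocked=[2]
Op 8: conn=35 S1=23 S2=-13 S3=37 blocked=[2]
Op 9: conn=48 S1=23 S2=-13 S3=37 blocked=[2]
Op 10: conn=31 S1=6 S2=-13 S3=37 blocked=[2]
Op 11: conn=19 S1=-6 S2=-13 S3=37 blocked=[1, 2]

Answer: S1 S2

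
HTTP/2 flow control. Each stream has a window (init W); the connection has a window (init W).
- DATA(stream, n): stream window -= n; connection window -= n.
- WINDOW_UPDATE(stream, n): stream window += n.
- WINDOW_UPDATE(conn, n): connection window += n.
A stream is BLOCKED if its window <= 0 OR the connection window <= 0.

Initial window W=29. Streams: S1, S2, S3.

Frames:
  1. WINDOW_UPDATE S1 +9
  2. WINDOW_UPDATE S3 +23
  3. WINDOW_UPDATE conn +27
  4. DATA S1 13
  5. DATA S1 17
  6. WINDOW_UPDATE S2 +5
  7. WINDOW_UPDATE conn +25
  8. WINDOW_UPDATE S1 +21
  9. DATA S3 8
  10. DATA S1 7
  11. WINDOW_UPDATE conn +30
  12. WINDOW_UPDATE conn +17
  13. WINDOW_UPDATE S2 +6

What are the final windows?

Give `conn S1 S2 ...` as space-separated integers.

Answer: 83 22 40 44

Derivation:
Op 1: conn=29 S1=38 S2=29 S3=29 blocked=[]
Op 2: conn=29 S1=38 S2=29 S3=52 blocked=[]
Op 3: conn=56 S1=38 S2=29 S3=52 blocked=[]
Op 4: conn=43 S1=25 S2=29 S3=52 blocked=[]
Op 5: conn=26 S1=8 S2=29 S3=52 blocked=[]
Op 6: conn=26 S1=8 S2=34 S3=52 blocked=[]
Op 7: conn=51 S1=8 S2=34 S3=52 blocked=[]
Op 8: conn=51 S1=29 S2=34 S3=52 blocked=[]
Op 9: conn=43 S1=29 S2=34 S3=44 blocked=[]
Op 10: conn=36 S1=22 S2=34 S3=44 blocked=[]
Op 11: conn=66 S1=22 S2=34 S3=44 blocked=[]
Op 12: conn=83 S1=22 S2=34 S3=44 blocked=[]
Op 13: conn=83 S1=22 S2=40 S3=44 blocked=[]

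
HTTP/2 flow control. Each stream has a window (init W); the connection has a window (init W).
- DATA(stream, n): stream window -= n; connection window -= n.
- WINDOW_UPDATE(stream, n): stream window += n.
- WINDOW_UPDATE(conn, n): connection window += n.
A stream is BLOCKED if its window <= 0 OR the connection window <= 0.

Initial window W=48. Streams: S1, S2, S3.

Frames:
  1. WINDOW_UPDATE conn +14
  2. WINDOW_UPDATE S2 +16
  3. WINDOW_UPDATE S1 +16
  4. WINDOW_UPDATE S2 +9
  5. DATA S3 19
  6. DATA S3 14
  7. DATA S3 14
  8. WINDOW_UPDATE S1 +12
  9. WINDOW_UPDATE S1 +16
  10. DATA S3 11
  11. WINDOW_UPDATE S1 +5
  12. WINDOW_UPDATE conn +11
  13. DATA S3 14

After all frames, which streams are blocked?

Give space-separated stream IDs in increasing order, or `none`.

Op 1: conn=62 S1=48 S2=48 S3=48 blocked=[]
Op 2: conn=62 S1=48 S2=64 S3=48 blocked=[]
Op 3: conn=62 S1=64 S2=64 S3=48 blocked=[]
Op 4: conn=62 S1=64 S2=73 S3=48 blocked=[]
Op 5: conn=43 S1=64 S2=73 S3=29 blocked=[]
Op 6: conn=29 S1=64 S2=73 S3=15 blocked=[]
Op 7: conn=15 S1=64 S2=73 S3=1 blocked=[]
Op 8: conn=15 S1=76 S2=73 S3=1 blocked=[]
Op 9: conn=15 S1=92 S2=73 S3=1 blocked=[]
Op 10: conn=4 S1=92 S2=73 S3=-10 blocked=[3]
Op 11: conn=4 S1=97 S2=73 S3=-10 blocked=[3]
Op 12: conn=15 S1=97 S2=73 S3=-10 blocked=[3]
Op 13: conn=1 S1=97 S2=73 S3=-24 blocked=[3]

Answer: S3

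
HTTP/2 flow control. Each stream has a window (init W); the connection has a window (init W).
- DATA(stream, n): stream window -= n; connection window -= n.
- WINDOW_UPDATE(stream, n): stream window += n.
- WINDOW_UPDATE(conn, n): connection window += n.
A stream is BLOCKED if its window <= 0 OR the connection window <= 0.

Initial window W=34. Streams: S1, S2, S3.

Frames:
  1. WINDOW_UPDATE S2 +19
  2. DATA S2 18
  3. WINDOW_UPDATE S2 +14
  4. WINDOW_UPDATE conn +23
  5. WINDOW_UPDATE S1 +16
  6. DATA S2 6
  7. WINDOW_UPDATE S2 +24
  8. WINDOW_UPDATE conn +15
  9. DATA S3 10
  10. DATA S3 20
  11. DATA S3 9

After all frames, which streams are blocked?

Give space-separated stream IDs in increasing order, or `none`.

Op 1: conn=34 S1=34 S2=53 S3=34 blocked=[]
Op 2: conn=16 S1=34 S2=35 S3=34 blocked=[]
Op 3: conn=16 S1=34 S2=49 S3=34 blocked=[]
Op 4: conn=39 S1=34 S2=49 S3=34 blocked=[]
Op 5: conn=39 S1=50 S2=49 S3=34 blocked=[]
Op 6: conn=33 S1=50 S2=43 S3=34 blocked=[]
Op 7: conn=33 S1=50 S2=67 S3=34 blocked=[]
Op 8: conn=48 S1=50 S2=67 S3=34 blocked=[]
Op 9: conn=38 S1=50 S2=67 S3=24 blocked=[]
Op 10: conn=18 S1=50 S2=67 S3=4 blocked=[]
Op 11: conn=9 S1=50 S2=67 S3=-5 blocked=[3]

Answer: S3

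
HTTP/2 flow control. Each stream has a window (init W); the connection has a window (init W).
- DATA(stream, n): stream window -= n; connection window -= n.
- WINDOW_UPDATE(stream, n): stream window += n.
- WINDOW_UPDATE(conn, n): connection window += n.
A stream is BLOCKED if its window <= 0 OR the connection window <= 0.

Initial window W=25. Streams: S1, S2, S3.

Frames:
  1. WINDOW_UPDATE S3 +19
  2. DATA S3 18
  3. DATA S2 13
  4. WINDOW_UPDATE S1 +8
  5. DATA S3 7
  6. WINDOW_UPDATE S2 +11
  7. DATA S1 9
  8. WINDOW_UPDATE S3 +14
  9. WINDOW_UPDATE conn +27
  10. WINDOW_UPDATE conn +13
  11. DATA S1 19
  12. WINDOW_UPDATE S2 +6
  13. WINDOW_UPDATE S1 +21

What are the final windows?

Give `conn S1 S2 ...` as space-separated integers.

Op 1: conn=25 S1=25 S2=25 S3=44 blocked=[]
Op 2: conn=7 S1=25 S2=25 S3=26 blocked=[]
Op 3: conn=-6 S1=25 S2=12 S3=26 blocked=[1, 2, 3]
Op 4: conn=-6 S1=33 S2=12 S3=26 blocked=[1, 2, 3]
Op 5: conn=-13 S1=33 S2=12 S3=19 blocked=[1, 2, 3]
Op 6: conn=-13 S1=33 S2=23 S3=19 blocked=[1, 2, 3]
Op 7: conn=-22 S1=24 S2=23 S3=19 blocked=[1, 2, 3]
Op 8: conn=-22 S1=24 S2=23 S3=33 blocked=[1, 2, 3]
Op 9: conn=5 S1=24 S2=23 S3=33 blocked=[]
Op 10: conn=18 S1=24 S2=23 S3=33 blocked=[]
Op 11: conn=-1 S1=5 S2=23 S3=33 blocked=[1, 2, 3]
Op 12: conn=-1 S1=5 S2=29 S3=33 blocked=[1, 2, 3]
Op 13: conn=-1 S1=26 S2=29 S3=33 blocked=[1, 2, 3]

Answer: -1 26 29 33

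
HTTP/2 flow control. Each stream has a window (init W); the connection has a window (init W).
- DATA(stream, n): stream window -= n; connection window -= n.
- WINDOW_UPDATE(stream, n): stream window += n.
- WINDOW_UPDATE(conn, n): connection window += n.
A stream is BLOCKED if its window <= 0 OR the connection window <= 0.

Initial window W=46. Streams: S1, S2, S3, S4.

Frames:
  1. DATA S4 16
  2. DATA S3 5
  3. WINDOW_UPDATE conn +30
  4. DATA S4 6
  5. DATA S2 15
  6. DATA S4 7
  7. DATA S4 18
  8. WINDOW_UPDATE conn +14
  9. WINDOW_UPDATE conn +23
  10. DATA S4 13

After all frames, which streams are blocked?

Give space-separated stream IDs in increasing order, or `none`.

Op 1: conn=30 S1=46 S2=46 S3=46 S4=30 blocked=[]
Op 2: conn=25 S1=46 S2=46 S3=41 S4=30 blocked=[]
Op 3: conn=55 S1=46 S2=46 S3=41 S4=30 blocked=[]
Op 4: conn=49 S1=46 S2=46 S3=41 S4=24 blocked=[]
Op 5: conn=34 S1=46 S2=31 S3=41 S4=24 blocked=[]
Op 6: conn=27 S1=46 S2=31 S3=41 S4=17 blocked=[]
Op 7: conn=9 S1=46 S2=31 S3=41 S4=-1 blocked=[4]
Op 8: conn=23 S1=46 S2=31 S3=41 S4=-1 blocked=[4]
Op 9: conn=46 S1=46 S2=31 S3=41 S4=-1 blocked=[4]
Op 10: conn=33 S1=46 S2=31 S3=41 S4=-14 blocked=[4]

Answer: S4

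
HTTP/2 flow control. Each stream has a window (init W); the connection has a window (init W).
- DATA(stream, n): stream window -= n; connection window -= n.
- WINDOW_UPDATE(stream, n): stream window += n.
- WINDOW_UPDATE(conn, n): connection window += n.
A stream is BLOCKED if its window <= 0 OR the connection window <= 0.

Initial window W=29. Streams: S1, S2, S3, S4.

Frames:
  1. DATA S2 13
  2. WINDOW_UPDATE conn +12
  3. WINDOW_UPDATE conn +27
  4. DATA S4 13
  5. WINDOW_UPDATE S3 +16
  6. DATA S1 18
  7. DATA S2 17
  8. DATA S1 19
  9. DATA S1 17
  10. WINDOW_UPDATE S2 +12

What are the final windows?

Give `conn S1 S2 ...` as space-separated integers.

Answer: -29 -25 11 45 16

Derivation:
Op 1: conn=16 S1=29 S2=16 S3=29 S4=29 blocked=[]
Op 2: conn=28 S1=29 S2=16 S3=29 S4=29 blocked=[]
Op 3: conn=55 S1=29 S2=16 S3=29 S4=29 blocked=[]
Op 4: conn=42 S1=29 S2=16 S3=29 S4=16 blocked=[]
Op 5: conn=42 S1=29 S2=16 S3=45 S4=16 blocked=[]
Op 6: conn=24 S1=11 S2=16 S3=45 S4=16 blocked=[]
Op 7: conn=7 S1=11 S2=-1 S3=45 S4=16 blocked=[2]
Op 8: conn=-12 S1=-8 S2=-1 S3=45 S4=16 blocked=[1, 2, 3, 4]
Op 9: conn=-29 S1=-25 S2=-1 S3=45 S4=16 blocked=[1, 2, 3, 4]
Op 10: conn=-29 S1=-25 S2=11 S3=45 S4=16 blocked=[1, 2, 3, 4]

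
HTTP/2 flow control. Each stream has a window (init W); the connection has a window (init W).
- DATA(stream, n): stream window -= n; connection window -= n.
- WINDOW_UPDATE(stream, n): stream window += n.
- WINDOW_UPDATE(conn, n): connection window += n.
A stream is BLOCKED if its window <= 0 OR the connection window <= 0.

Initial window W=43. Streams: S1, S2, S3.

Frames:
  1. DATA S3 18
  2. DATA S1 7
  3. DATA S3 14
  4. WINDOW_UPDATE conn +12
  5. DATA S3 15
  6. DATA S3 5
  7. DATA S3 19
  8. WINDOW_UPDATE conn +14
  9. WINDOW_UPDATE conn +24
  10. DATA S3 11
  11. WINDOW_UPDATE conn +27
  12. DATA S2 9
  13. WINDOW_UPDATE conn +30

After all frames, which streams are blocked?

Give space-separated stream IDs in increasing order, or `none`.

Op 1: conn=25 S1=43 S2=43 S3=25 blocked=[]
Op 2: conn=18 S1=36 S2=43 S3=25 blocked=[]
Op 3: conn=4 S1=36 S2=43 S3=11 blocked=[]
Op 4: conn=16 S1=36 S2=43 S3=11 blocked=[]
Op 5: conn=1 S1=36 S2=43 S3=-4 blocked=[3]
Op 6: conn=-4 S1=36 S2=43 S3=-9 blocked=[1, 2, 3]
Op 7: conn=-23 S1=36 S2=43 S3=-28 blocked=[1, 2, 3]
Op 8: conn=-9 S1=36 S2=43 S3=-28 blocked=[1, 2, 3]
Op 9: conn=15 S1=36 S2=43 S3=-28 blocked=[3]
Op 10: conn=4 S1=36 S2=43 S3=-39 blocked=[3]
Op 11: conn=31 S1=36 S2=43 S3=-39 blocked=[3]
Op 12: conn=22 S1=36 S2=34 S3=-39 blocked=[3]
Op 13: conn=52 S1=36 S2=34 S3=-39 blocked=[3]

Answer: S3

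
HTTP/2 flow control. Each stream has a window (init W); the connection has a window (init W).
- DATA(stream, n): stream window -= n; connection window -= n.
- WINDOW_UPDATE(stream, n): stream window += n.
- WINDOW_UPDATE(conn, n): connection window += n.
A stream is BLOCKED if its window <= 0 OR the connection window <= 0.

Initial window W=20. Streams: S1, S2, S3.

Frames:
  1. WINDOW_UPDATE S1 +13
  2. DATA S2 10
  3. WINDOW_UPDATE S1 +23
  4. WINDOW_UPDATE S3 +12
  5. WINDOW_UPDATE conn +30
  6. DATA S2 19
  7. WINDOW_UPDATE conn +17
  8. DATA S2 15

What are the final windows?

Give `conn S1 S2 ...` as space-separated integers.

Op 1: conn=20 S1=33 S2=20 S3=20 blocked=[]
Op 2: conn=10 S1=33 S2=10 S3=20 blocked=[]
Op 3: conn=10 S1=56 S2=10 S3=20 blocked=[]
Op 4: conn=10 S1=56 S2=10 S3=32 blocked=[]
Op 5: conn=40 S1=56 S2=10 S3=32 blocked=[]
Op 6: conn=21 S1=56 S2=-9 S3=32 blocked=[2]
Op 7: conn=38 S1=56 S2=-9 S3=32 blocked=[2]
Op 8: conn=23 S1=56 S2=-24 S3=32 blocked=[2]

Answer: 23 56 -24 32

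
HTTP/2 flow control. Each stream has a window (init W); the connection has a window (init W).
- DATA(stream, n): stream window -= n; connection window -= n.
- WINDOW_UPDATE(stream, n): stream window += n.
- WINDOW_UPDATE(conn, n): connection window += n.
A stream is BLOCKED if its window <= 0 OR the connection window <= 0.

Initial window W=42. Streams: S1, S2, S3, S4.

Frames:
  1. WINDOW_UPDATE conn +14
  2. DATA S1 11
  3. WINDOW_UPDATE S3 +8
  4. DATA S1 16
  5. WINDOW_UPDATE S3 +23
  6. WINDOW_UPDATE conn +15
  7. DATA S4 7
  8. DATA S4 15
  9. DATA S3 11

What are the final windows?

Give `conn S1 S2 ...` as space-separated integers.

Op 1: conn=56 S1=42 S2=42 S3=42 S4=42 blocked=[]
Op 2: conn=45 S1=31 S2=42 S3=42 S4=42 blocked=[]
Op 3: conn=45 S1=31 S2=42 S3=50 S4=42 blocked=[]
Op 4: conn=29 S1=15 S2=42 S3=50 S4=42 blocked=[]
Op 5: conn=29 S1=15 S2=42 S3=73 S4=42 blocked=[]
Op 6: conn=44 S1=15 S2=42 S3=73 S4=42 blocked=[]
Op 7: conn=37 S1=15 S2=42 S3=73 S4=35 blocked=[]
Op 8: conn=22 S1=15 S2=42 S3=73 S4=20 blocked=[]
Op 9: conn=11 S1=15 S2=42 S3=62 S4=20 blocked=[]

Answer: 11 15 42 62 20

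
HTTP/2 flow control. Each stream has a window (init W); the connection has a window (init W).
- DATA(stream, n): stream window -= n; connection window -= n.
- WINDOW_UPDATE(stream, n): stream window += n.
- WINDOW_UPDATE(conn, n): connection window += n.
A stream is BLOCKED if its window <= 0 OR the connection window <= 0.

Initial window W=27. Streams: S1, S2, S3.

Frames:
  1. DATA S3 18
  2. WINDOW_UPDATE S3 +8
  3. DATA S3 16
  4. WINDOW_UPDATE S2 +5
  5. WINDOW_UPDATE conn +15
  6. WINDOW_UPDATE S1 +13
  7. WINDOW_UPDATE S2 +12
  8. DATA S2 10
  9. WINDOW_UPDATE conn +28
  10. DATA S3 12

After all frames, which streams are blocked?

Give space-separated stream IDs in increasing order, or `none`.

Answer: S3

Derivation:
Op 1: conn=9 S1=27 S2=27 S3=9 blocked=[]
Op 2: conn=9 S1=27 S2=27 S3=17 blocked=[]
Op 3: conn=-7 S1=27 S2=27 S3=1 blocked=[1, 2, 3]
Op 4: conn=-7 S1=27 S2=32 S3=1 blocked=[1, 2, 3]
Op 5: conn=8 S1=27 S2=32 S3=1 blocked=[]
Op 6: conn=8 S1=40 S2=32 S3=1 blocked=[]
Op 7: conn=8 S1=40 S2=44 S3=1 blocked=[]
Op 8: conn=-2 S1=40 S2=34 S3=1 blocked=[1, 2, 3]
Op 9: conn=26 S1=40 S2=34 S3=1 blocked=[]
Op 10: conn=14 S1=40 S2=34 S3=-11 blocked=[3]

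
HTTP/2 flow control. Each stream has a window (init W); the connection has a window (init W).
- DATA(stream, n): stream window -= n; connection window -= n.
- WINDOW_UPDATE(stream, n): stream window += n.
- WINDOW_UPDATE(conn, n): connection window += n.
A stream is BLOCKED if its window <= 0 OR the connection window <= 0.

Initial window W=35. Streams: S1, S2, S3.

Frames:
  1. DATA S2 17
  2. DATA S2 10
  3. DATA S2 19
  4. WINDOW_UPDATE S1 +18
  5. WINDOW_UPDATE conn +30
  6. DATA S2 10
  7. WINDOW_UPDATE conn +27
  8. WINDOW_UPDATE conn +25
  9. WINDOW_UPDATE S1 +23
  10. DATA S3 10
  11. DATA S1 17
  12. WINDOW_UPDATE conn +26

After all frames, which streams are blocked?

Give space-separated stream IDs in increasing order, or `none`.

Answer: S2

Derivation:
Op 1: conn=18 S1=35 S2=18 S3=35 blocked=[]
Op 2: conn=8 S1=35 S2=8 S3=35 blocked=[]
Op 3: conn=-11 S1=35 S2=-11 S3=35 blocked=[1, 2, 3]
Op 4: conn=-11 S1=53 S2=-11 S3=35 blocked=[1, 2, 3]
Op 5: conn=19 S1=53 S2=-11 S3=35 blocked=[2]
Op 6: conn=9 S1=53 S2=-21 S3=35 blocked=[2]
Op 7: conn=36 S1=53 S2=-21 S3=35 blocked=[2]
Op 8: conn=61 S1=53 S2=-21 S3=35 blocked=[2]
Op 9: conn=61 S1=76 S2=-21 S3=35 blocked=[2]
Op 10: conn=51 S1=76 S2=-21 S3=25 blocked=[2]
Op 11: conn=34 S1=59 S2=-21 S3=25 blocked=[2]
Op 12: conn=60 S1=59 S2=-21 S3=25 blocked=[2]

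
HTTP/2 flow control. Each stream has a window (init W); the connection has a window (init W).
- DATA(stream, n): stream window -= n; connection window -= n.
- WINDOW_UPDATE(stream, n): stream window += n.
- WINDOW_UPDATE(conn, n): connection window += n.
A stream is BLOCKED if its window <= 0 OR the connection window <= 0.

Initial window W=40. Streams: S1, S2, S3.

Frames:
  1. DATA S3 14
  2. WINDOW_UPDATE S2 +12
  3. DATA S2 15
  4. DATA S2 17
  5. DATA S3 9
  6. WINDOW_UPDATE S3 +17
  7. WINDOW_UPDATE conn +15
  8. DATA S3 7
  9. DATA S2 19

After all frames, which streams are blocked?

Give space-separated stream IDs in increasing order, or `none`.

Answer: S1 S2 S3

Derivation:
Op 1: conn=26 S1=40 S2=40 S3=26 blocked=[]
Op 2: conn=26 S1=40 S2=52 S3=26 blocked=[]
Op 3: conn=11 S1=40 S2=37 S3=26 blocked=[]
Op 4: conn=-6 S1=40 S2=20 S3=26 blocked=[1, 2, 3]
Op 5: conn=-15 S1=40 S2=20 S3=17 blocked=[1, 2, 3]
Op 6: conn=-15 S1=40 S2=20 S3=34 blocked=[1, 2, 3]
Op 7: conn=0 S1=40 S2=20 S3=34 blocked=[1, 2, 3]
Op 8: conn=-7 S1=40 S2=20 S3=27 blocked=[1, 2, 3]
Op 9: conn=-26 S1=40 S2=1 S3=27 blocked=[1, 2, 3]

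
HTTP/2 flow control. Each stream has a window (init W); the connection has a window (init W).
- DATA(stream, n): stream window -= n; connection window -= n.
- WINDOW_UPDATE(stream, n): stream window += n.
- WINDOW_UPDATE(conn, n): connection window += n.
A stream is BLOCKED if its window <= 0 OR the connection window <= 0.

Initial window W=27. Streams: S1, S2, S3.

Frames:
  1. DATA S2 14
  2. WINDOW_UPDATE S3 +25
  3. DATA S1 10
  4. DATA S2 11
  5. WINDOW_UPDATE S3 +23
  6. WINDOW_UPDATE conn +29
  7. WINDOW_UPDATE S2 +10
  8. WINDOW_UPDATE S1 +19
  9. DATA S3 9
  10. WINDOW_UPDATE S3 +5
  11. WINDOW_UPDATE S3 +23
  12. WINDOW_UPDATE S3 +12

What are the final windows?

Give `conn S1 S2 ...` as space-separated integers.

Answer: 12 36 12 106

Derivation:
Op 1: conn=13 S1=27 S2=13 S3=27 blocked=[]
Op 2: conn=13 S1=27 S2=13 S3=52 blocked=[]
Op 3: conn=3 S1=17 S2=13 S3=52 blocked=[]
Op 4: conn=-8 S1=17 S2=2 S3=52 blocked=[1, 2, 3]
Op 5: conn=-8 S1=17 S2=2 S3=75 blocked=[1, 2, 3]
Op 6: conn=21 S1=17 S2=2 S3=75 blocked=[]
Op 7: conn=21 S1=17 S2=12 S3=75 blocked=[]
Op 8: conn=21 S1=36 S2=12 S3=75 blocked=[]
Op 9: conn=12 S1=36 S2=12 S3=66 blocked=[]
Op 10: conn=12 S1=36 S2=12 S3=71 blocked=[]
Op 11: conn=12 S1=36 S2=12 S3=94 blocked=[]
Op 12: conn=12 S1=36 S2=12 S3=106 blocked=[]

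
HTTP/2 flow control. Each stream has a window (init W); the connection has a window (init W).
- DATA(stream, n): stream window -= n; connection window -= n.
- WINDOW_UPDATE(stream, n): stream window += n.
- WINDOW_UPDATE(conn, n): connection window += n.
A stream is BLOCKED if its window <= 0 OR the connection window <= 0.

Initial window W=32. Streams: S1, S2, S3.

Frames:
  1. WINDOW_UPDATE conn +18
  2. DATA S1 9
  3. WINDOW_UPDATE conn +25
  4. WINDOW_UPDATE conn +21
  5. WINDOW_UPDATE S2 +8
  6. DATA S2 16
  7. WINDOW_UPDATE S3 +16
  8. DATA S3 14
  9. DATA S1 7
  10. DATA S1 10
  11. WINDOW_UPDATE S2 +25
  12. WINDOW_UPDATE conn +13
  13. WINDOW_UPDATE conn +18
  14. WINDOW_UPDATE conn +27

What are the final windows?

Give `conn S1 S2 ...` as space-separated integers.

Op 1: conn=50 S1=32 S2=32 S3=32 blocked=[]
Op 2: conn=41 S1=23 S2=32 S3=32 blocked=[]
Op 3: conn=66 S1=23 S2=32 S3=32 blocked=[]
Op 4: conn=87 S1=23 S2=32 S3=32 blocked=[]
Op 5: conn=87 S1=23 S2=40 S3=32 blocked=[]
Op 6: conn=71 S1=23 S2=24 S3=32 blocked=[]
Op 7: conn=71 S1=23 S2=24 S3=48 blocked=[]
Op 8: conn=57 S1=23 S2=24 S3=34 blocked=[]
Op 9: conn=50 S1=16 S2=24 S3=34 blocked=[]
Op 10: conn=40 S1=6 S2=24 S3=34 blocked=[]
Op 11: conn=40 S1=6 S2=49 S3=34 blocked=[]
Op 12: conn=53 S1=6 S2=49 S3=34 blocked=[]
Op 13: conn=71 S1=6 S2=49 S3=34 blocked=[]
Op 14: conn=98 S1=6 S2=49 S3=34 blocked=[]

Answer: 98 6 49 34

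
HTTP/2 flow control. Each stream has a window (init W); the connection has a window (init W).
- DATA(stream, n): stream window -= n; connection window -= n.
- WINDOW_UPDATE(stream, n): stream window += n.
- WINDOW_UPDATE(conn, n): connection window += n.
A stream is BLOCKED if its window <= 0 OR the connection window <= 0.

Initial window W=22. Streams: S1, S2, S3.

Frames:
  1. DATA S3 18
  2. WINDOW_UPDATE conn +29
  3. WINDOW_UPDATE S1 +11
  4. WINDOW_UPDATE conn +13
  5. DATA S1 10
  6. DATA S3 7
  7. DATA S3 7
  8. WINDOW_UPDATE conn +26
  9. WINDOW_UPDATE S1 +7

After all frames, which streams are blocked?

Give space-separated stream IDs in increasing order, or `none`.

Answer: S3

Derivation:
Op 1: conn=4 S1=22 S2=22 S3=4 blocked=[]
Op 2: conn=33 S1=22 S2=22 S3=4 blocked=[]
Op 3: conn=33 S1=33 S2=22 S3=4 blocked=[]
Op 4: conn=46 S1=33 S2=22 S3=4 blocked=[]
Op 5: conn=36 S1=23 S2=22 S3=4 blocked=[]
Op 6: conn=29 S1=23 S2=22 S3=-3 blocked=[3]
Op 7: conn=22 S1=23 S2=22 S3=-10 blocked=[3]
Op 8: conn=48 S1=23 S2=22 S3=-10 blocked=[3]
Op 9: conn=48 S1=30 S2=22 S3=-10 blocked=[3]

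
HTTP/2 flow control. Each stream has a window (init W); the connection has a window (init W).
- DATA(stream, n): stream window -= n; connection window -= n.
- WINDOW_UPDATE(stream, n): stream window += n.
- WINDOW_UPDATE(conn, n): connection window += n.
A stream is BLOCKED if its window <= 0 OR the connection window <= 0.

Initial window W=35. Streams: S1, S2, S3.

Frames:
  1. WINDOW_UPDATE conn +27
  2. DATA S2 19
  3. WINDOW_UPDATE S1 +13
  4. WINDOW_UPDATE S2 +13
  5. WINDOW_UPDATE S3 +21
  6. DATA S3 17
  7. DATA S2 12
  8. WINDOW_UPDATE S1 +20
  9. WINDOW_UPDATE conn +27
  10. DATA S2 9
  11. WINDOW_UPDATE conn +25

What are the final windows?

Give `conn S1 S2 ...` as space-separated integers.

Op 1: conn=62 S1=35 S2=35 S3=35 blocked=[]
Op 2: conn=43 S1=35 S2=16 S3=35 blocked=[]
Op 3: conn=43 S1=48 S2=16 S3=35 blocked=[]
Op 4: conn=43 S1=48 S2=29 S3=35 blocked=[]
Op 5: conn=43 S1=48 S2=29 S3=56 blocked=[]
Op 6: conn=26 S1=48 S2=29 S3=39 blocked=[]
Op 7: conn=14 S1=48 S2=17 S3=39 blocked=[]
Op 8: conn=14 S1=68 S2=17 S3=39 blocked=[]
Op 9: conn=41 S1=68 S2=17 S3=39 blocked=[]
Op 10: conn=32 S1=68 S2=8 S3=39 blocked=[]
Op 11: conn=57 S1=68 S2=8 S3=39 blocked=[]

Answer: 57 68 8 39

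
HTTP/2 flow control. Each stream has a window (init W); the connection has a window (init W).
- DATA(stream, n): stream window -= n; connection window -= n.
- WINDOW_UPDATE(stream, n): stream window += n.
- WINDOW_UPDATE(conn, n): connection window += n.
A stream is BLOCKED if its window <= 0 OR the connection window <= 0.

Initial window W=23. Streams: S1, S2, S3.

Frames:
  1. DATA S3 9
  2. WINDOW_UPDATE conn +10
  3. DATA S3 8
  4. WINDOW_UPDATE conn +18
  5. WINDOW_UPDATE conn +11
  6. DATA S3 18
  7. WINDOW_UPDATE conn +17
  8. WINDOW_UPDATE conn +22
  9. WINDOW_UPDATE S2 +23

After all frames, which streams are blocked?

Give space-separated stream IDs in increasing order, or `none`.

Op 1: conn=14 S1=23 S2=23 S3=14 blocked=[]
Op 2: conn=24 S1=23 S2=23 S3=14 blocked=[]
Op 3: conn=16 S1=23 S2=23 S3=6 blocked=[]
Op 4: conn=34 S1=23 S2=23 S3=6 blocked=[]
Op 5: conn=45 S1=23 S2=23 S3=6 blocked=[]
Op 6: conn=27 S1=23 S2=23 S3=-12 blocked=[3]
Op 7: conn=44 S1=23 S2=23 S3=-12 blocked=[3]
Op 8: conn=66 S1=23 S2=23 S3=-12 blocked=[3]
Op 9: conn=66 S1=23 S2=46 S3=-12 blocked=[3]

Answer: S3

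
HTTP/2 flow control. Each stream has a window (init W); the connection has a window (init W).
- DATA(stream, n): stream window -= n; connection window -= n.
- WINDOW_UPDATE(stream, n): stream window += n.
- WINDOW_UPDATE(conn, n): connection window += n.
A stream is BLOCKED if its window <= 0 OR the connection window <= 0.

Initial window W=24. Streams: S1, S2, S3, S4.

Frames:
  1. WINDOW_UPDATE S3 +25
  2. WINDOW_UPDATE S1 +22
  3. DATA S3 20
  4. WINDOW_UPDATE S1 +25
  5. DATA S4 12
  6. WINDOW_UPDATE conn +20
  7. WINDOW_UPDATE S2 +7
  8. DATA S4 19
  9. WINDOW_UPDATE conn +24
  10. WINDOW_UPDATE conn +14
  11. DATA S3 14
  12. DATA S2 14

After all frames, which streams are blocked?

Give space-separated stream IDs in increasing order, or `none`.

Answer: S4

Derivation:
Op 1: conn=24 S1=24 S2=24 S3=49 S4=24 blocked=[]
Op 2: conn=24 S1=46 S2=24 S3=49 S4=24 blocked=[]
Op 3: conn=4 S1=46 S2=24 S3=29 S4=24 blocked=[]
Op 4: conn=4 S1=71 S2=24 S3=29 S4=24 blocked=[]
Op 5: conn=-8 S1=71 S2=24 S3=29 S4=12 blocked=[1, 2, 3, 4]
Op 6: conn=12 S1=71 S2=24 S3=29 S4=12 blocked=[]
Op 7: conn=12 S1=71 S2=31 S3=29 S4=12 blocked=[]
Op 8: conn=-7 S1=71 S2=31 S3=29 S4=-7 blocked=[1, 2, 3, 4]
Op 9: conn=17 S1=71 S2=31 S3=29 S4=-7 blocked=[4]
Op 10: conn=31 S1=71 S2=31 S3=29 S4=-7 blocked=[4]
Op 11: conn=17 S1=71 S2=31 S3=15 S4=-7 blocked=[4]
Op 12: conn=3 S1=71 S2=17 S3=15 S4=-7 blocked=[4]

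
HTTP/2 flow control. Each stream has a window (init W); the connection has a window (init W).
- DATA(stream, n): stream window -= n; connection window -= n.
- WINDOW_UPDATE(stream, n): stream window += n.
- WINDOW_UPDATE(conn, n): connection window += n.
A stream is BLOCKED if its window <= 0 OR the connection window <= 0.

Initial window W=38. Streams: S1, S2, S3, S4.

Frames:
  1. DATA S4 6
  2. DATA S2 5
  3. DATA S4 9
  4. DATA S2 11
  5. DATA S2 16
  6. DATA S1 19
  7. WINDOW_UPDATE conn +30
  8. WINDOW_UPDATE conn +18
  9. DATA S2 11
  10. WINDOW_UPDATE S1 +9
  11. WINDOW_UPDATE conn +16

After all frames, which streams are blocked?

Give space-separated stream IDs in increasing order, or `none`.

Op 1: conn=32 S1=38 S2=38 S3=38 S4=32 blocked=[]
Op 2: conn=27 S1=38 S2=33 S3=38 S4=32 blocked=[]
Op 3: conn=18 S1=38 S2=33 S3=38 S4=23 blocked=[]
Op 4: conn=7 S1=38 S2=22 S3=38 S4=23 blocked=[]
Op 5: conn=-9 S1=38 S2=6 S3=38 S4=23 blocked=[1, 2, 3, 4]
Op 6: conn=-28 S1=19 S2=6 S3=38 S4=23 blocked=[1, 2, 3, 4]
Op 7: conn=2 S1=19 S2=6 S3=38 S4=23 blocked=[]
Op 8: conn=20 S1=19 S2=6 S3=38 S4=23 blocked=[]
Op 9: conn=9 S1=19 S2=-5 S3=38 S4=23 blocked=[2]
Op 10: conn=9 S1=28 S2=-5 S3=38 S4=23 blocked=[2]
Op 11: conn=25 S1=28 S2=-5 S3=38 S4=23 blocked=[2]

Answer: S2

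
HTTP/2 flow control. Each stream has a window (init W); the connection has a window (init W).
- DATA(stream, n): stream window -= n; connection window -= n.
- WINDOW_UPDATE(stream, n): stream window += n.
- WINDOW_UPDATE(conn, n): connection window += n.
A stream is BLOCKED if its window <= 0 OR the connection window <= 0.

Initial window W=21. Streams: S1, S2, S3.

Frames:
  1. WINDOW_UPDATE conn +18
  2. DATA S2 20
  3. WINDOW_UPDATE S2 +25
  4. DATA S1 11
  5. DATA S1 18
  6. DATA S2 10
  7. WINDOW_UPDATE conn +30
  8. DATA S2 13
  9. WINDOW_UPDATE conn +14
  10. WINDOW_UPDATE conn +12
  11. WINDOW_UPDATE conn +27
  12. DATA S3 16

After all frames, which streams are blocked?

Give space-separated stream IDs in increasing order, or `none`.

Op 1: conn=39 S1=21 S2=21 S3=21 blocked=[]
Op 2: conn=19 S1=21 S2=1 S3=21 blocked=[]
Op 3: conn=19 S1=21 S2=26 S3=21 blocked=[]
Op 4: conn=8 S1=10 S2=26 S3=21 blocked=[]
Op 5: conn=-10 S1=-8 S2=26 S3=21 blocked=[1, 2, 3]
Op 6: conn=-20 S1=-8 S2=16 S3=21 blocked=[1, 2, 3]
Op 7: conn=10 S1=-8 S2=16 S3=21 blocked=[1]
Op 8: conn=-3 S1=-8 S2=3 S3=21 blocked=[1, 2, 3]
Op 9: conn=11 S1=-8 S2=3 S3=21 blocked=[1]
Op 10: conn=23 S1=-8 S2=3 S3=21 blocked=[1]
Op 11: conn=50 S1=-8 S2=3 S3=21 blocked=[1]
Op 12: conn=34 S1=-8 S2=3 S3=5 blocked=[1]

Answer: S1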